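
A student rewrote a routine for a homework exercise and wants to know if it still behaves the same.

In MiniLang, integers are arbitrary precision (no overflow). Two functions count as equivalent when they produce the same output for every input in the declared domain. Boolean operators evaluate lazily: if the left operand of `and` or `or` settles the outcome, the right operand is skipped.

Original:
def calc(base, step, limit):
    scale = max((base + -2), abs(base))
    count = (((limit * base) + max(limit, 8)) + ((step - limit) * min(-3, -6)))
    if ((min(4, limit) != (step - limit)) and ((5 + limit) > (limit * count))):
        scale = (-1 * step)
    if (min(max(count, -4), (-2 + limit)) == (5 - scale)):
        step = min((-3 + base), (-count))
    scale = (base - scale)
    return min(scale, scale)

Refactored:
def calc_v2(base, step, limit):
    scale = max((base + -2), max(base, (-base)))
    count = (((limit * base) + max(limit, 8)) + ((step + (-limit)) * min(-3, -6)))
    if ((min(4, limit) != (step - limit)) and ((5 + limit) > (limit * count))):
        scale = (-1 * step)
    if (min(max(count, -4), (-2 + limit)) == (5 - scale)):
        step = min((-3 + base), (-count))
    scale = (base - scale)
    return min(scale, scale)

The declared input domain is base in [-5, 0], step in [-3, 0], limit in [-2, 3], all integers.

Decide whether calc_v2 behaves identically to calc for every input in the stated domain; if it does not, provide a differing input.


Equivalent — the differences include arithmetic usage differs, min/max/abs usage differs, yet no declared input distinguishes the two.
Spot check at base=-1, step=-3, limit=0 — calc: scale=1, then count=26, then ((min(4, limit) != (step - limit)) and ((5 + limit) > (limit * count))) is true, then scale=3, then (min(max(count, -4), (-2 + limit)) == (5 - scale)) is false, then scale=-4, then returns -4. calc_v2: scale=1, then count=26, then ((min(4, limit) != (step - limit)) and ((5 + limit) > (limit * count))) is true, then scale=3, then (min(max(count, -4), (-2 + limit)) == (5 - scale)) is false, then scale=-4, then returns -4. Both give -4.
Checked all 144 inputs in the declared domain: the outputs agree on every one.
verdict: equivalent


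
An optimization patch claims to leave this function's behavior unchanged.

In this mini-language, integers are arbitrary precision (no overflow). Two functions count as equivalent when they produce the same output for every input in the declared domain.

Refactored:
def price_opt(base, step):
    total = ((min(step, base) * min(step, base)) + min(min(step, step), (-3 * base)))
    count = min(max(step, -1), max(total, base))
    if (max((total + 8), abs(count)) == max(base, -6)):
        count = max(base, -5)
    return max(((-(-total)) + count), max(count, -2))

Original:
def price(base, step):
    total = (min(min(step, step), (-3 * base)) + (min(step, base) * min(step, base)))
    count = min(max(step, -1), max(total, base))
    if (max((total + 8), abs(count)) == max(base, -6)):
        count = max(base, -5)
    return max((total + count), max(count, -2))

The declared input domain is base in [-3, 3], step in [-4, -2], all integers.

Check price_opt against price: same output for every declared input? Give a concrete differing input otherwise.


Equivalent — the differences include same computation, different form, yet no declared input distinguishes the two.
As a probe, take base=2, step=-4: price runs total=10, then count=-1, then (max((total + 8), abs(count)) == max(base, -6)) is false, then returns 9; price_opt runs total=10, then count=-1, then (max((total + 8), abs(count)) == max(base, -6)) is false, then returns 9; both end at 9.
Every one of the 21 inputs gives matching results.
verdict: equivalent


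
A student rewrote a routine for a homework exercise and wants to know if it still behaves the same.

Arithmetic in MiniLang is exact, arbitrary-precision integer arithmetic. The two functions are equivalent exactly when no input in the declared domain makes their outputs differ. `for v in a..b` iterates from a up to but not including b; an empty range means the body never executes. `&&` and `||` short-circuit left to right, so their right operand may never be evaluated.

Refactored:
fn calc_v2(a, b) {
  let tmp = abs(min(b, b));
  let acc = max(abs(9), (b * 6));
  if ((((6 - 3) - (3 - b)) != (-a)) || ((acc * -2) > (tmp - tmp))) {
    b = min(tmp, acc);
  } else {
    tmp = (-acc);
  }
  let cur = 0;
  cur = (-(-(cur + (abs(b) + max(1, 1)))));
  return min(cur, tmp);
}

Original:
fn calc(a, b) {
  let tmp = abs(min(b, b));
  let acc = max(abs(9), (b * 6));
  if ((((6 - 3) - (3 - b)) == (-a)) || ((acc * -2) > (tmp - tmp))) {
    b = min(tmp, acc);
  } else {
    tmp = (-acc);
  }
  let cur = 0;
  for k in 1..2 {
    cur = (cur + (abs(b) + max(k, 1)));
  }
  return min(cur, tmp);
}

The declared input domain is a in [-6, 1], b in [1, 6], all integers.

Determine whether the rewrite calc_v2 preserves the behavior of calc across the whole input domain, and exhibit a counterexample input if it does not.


Try a=-6, b=1.
calc: tmp = 1; acc = 9; ((((6 - 3) - (3 - b)) == (-a)) || ((acc * -2) > (tmp - tmp))) -> false; tmp = -9; cur = 0; [k=1]; cur = 2; return -9
calc_v2: tmp = 1; acc = 9; ((((6 - 3) - (3 - b)) != (-a)) || ((acc * -2) > (tmp - tmp))) -> true; b = 1; cur = 0; cur = 2; return 1
-9 and 1 differ, so these are not the same function on this domain.
verdict: not equivalent; witness: a=-6, b=1


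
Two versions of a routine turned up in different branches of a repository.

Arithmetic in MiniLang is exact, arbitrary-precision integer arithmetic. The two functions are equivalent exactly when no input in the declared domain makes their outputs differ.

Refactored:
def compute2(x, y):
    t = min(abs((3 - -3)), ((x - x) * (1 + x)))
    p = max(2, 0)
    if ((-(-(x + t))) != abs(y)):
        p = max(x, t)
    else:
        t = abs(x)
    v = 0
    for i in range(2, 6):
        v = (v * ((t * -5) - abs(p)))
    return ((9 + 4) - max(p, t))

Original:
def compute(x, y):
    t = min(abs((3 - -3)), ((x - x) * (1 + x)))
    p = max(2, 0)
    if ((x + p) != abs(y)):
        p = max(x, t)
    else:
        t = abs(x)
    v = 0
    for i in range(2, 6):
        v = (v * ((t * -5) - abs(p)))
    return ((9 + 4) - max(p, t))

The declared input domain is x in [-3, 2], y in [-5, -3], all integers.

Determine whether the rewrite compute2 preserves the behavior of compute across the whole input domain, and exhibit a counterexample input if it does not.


Not equivalent: x=1, y=-3 separates them (11 vs 12).
compute: t = 0; p = 2; ((x + p) != abs(y)) -> false; t = 1; v = 0; [i=2]; v = 0; [i=3]; v = 0; [i=4]; v = 0; [i=5]; v = 0; return 11
compute2: t = 0; p = 2; ((-(-(x + t))) != abs(y)) -> true; p = 1; v = 0; [i=2]; v = 0; [i=3]; v = 0; [i=4]; v = 0; [i=5]; v = 0; return 12
verdict: not equivalent; witness: x=1, y=-3


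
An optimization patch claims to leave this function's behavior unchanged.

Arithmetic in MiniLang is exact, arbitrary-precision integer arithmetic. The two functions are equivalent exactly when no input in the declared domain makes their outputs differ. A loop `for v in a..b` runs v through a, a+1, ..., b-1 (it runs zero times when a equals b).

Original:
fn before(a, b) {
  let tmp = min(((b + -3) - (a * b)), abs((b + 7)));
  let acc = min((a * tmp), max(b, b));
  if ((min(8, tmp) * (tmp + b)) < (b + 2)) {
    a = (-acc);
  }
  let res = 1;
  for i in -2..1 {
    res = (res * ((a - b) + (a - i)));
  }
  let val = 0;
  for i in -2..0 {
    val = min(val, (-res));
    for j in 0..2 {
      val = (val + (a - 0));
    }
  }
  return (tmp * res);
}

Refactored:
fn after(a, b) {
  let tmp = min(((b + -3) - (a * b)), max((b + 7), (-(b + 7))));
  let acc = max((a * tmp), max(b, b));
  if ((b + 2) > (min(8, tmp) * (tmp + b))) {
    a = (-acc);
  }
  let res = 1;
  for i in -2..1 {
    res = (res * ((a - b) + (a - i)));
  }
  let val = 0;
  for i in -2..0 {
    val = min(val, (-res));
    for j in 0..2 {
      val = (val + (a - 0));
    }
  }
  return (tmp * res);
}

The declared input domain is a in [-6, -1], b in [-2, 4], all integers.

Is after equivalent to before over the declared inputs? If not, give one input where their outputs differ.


The rewrite breaks on a=-3, b=1, where the results are 210 and -6.
before: tmp becomes 1; next acc becomes -3; next ((min(8, tmp) * (tmp + b)) < (b + 2)) evaluates to true; next a becomes 3; next res becomes 1; next at i=-2:; next res becomes 7; next at i=-1:; next res becomes 42; next at i=0:; next res becomes 210; next val becomes 0; next at i=-2:; next val becomes -210; next at j=0:; next val becomes -207; next at j=1:; next val becomes -204; next at i=-1:; next val becomes -210; next at j=0:; next val becomes -207; next at j=1:; next val becomes -204; next final value 210
after: tmp becomes 1; next acc becomes 1; next ((b + 2) > (min(8, tmp) * (tmp + b))) evaluates to true; next a becomes -1; next res becomes 1; next at i=-2:; next res becomes -1; next at i=-1:; next res becomes 2; next at i=0:; next res becomes -6; next val becomes 0; next at i=-2:; next val becomes 0; next at j=0:; next val becomes -1; next at j=1:; next val becomes -2; next at i=-1:; next val becomes -2; next at j=0:; next val becomes -3; next at j=1:; next val becomes -4; next final value -6
verdict: not equivalent; witness: a=-3, b=1


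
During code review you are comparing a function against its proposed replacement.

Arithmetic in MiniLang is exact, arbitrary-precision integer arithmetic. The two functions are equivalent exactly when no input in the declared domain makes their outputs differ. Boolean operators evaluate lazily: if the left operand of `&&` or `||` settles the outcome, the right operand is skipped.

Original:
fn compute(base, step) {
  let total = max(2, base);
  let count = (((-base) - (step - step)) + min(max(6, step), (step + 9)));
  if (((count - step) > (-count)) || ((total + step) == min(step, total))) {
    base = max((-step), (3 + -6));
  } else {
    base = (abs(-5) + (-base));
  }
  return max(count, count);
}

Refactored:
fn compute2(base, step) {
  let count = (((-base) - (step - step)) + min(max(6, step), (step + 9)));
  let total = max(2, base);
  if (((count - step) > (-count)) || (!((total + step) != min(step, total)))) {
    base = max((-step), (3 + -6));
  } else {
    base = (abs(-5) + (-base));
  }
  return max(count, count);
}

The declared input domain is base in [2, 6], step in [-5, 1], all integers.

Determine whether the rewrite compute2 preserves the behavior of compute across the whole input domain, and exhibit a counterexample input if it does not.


Although comparison usage differs; and boolean connective usage differs, 35/35 inputs agree.
verdict: equivalent


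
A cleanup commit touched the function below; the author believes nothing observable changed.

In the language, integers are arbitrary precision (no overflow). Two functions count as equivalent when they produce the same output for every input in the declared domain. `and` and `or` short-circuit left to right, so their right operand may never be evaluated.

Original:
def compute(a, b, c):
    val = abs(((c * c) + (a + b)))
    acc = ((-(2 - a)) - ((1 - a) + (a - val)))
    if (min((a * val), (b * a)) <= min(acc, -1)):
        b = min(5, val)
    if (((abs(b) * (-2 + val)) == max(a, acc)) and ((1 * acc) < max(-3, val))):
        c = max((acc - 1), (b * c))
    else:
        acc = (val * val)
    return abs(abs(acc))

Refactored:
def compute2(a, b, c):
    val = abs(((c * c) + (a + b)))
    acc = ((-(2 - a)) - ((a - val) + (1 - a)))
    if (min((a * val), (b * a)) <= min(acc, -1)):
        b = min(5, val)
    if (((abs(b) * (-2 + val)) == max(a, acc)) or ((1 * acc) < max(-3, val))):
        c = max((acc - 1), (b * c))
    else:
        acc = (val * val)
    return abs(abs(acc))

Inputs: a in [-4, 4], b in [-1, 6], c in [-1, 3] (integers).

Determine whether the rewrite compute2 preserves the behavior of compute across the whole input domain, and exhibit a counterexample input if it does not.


There is a counterexample at a=-4, b=-1, c=-1: 16 on one side, 3 on the other.
compute: val := 4 | acc := -3 | (min((a * val), (b * a)) <= min(acc, -1)): true | b := 4 | (((abs(b) * (-2 + val)) == max(a, acc)) and ((1 * acc) < max(-3, val))): false | acc := 16 | result 16
compute2: val := 4 | acc := -3 | (min((a * val), (b * a)) <= min(acc, -1)): true | b := 4 | (((abs(b) * (-2 + val)) == max(a, acc)) or ((1 * acc) < max(-3, val))): true | c := -4 | result 3
verdict: not equivalent; witness: a=-4, b=-1, c=-1


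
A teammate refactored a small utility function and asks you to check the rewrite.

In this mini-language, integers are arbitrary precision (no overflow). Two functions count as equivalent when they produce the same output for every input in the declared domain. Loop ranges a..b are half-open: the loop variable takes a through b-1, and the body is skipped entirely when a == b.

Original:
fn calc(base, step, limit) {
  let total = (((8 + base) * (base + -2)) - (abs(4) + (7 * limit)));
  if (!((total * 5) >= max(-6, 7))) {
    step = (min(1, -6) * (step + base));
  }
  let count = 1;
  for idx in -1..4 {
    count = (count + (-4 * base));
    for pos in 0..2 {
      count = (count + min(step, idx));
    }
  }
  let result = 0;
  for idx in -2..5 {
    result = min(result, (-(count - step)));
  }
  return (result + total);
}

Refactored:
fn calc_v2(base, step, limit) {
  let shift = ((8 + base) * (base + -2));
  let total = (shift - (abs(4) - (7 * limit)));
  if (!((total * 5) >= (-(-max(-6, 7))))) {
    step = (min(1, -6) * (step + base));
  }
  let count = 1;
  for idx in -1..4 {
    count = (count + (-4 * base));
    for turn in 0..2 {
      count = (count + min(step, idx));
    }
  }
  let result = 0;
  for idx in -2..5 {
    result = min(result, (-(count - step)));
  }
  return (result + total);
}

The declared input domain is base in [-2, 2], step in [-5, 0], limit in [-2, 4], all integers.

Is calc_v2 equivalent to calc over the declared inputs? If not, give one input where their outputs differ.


The rewrite breaks on base=-2, step=-5, limit=-2, where the results are -23 and -51.
calc: total := -14 | (!((total * 5) >= max(-6, 7))): true | step := 42 | count := 1 | iter idx=-1: | count := 9 | iter pos=0: | count := 8 | iter pos=1: | count := 7 | iter idx=0: | count := 15 | iter pos=0: | count := 15 | iter pos=1: | count := 15 | iter idx=1: | count := 23 | iter pos=0: | count := 24 | iter pos=1: | count := 25 | iter idx=2: | count := 33 | iter pos=0: | count := 35 | iter pos=1: | count := 37 | iter idx=3: | count := 45 | iter pos=0: | count := 48 | iter pos=1: | count := 51 | result := 0 | iter idx=-2: | result := -9 | iter idx=-1: | result := -9 | iter idx=0: | result := -9 | iter idx=1: | result := -9 | iter idx=2: | result := -9 | iter idx=3: | result := -9 | iter idx=4: | result := -9 | result -23
calc_v2: shift := -24 | total := -42 | (!((total * 5) >= (-(-max(-6, 7))))): true | step := 42 | count := 1 | iter idx=-1: | count := 9 | iter turn=0: | count := 8 | iter turn=1: | count := 7 | iter idx=0: | count := 15 | iter turn=0: | count := 15 | iter turn=1: | count := 15 | iter idx=1: | count := 23 | iter turn=0: | count := 24 | iter turn=1: | count := 25 | iter idx=2: | count := 33 | iter turn=0: | count := 35 | iter turn=1: | count := 37 | iter idx=3: | count := 45 | iter turn=0: | count := 48 | iter turn=1: | count := 51 | result := 0 | iter idx=-2: | result := -9 | iter idx=-1: | result := -9 | iter idx=0: | result := -9 | iter idx=1: | result := -9 | iter idx=2: | result := -9 | iter idx=3: | result := -9 | iter idx=4: | result := -9 | result -51
verdict: not equivalent; witness: base=-2, step=-5, limit=-2


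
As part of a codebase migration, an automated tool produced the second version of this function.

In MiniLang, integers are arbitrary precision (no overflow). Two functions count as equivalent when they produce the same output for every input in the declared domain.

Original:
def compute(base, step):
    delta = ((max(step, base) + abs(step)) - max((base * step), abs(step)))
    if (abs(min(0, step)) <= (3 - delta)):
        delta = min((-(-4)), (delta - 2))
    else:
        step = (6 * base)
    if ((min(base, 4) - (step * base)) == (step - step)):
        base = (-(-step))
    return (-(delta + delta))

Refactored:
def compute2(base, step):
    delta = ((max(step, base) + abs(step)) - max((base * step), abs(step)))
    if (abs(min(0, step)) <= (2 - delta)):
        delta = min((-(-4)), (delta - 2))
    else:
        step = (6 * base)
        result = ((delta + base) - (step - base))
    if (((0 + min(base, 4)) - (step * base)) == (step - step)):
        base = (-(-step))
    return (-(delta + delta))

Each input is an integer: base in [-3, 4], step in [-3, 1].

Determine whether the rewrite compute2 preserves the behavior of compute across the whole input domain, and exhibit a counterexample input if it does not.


Consider the input base=0, step=-3.
compute: delta = 0; (abs(min(0, step)) <= (3 - delta)) -> true; delta = -2; ((min(base, 4) - (step * base)) == (step - step)) -> true; base = -3; return 4
compute2: delta = 0; (abs(min(0, step)) <= (2 - delta)) -> false; step = 0; result = 0; (((0 + min(base, 4)) - (step * base)) == (step - step)) -> true; base = 0; return 0
4 vs 0 — the two versions disagree here.
verdict: not equivalent; witness: base=0, step=-3


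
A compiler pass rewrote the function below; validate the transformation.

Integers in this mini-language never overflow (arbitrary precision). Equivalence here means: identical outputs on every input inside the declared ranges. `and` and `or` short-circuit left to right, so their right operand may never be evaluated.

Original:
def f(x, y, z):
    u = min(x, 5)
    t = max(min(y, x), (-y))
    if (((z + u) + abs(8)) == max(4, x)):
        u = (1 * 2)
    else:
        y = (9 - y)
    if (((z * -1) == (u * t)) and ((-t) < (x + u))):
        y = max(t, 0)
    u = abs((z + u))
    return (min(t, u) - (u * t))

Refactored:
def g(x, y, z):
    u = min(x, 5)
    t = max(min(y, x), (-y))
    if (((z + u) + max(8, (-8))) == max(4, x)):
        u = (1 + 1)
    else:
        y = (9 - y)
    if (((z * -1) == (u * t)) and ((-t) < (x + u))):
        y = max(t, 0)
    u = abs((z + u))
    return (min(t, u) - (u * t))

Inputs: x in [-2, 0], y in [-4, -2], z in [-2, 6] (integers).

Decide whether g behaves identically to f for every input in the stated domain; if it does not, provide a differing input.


The two are interchangeable: constant usage differs, min/max/abs usage differs, arithmetic usage differs, and every declared input agrees.
As a probe, take x=0, y=-3, z=-1: f runs u becomes 0; next t becomes 3; next (((z + u) + abs(8)) == max(4, x)) evaluates to false; next y becomes 12; next (((z * -1) == (u * t)) and ((-t) < (x + u))) evaluates to false; next u becomes 1; next final value -2; g runs u becomes 0; next t becomes 3; next (((z + u) + max(8, (-8))) == max(4, x)) evaluates to false; next y becomes 12; next (((z * -1) == (u * t)) and ((-t) < (x + u))) evaluates to false; next u becomes 1; next final value -2; both end at -2.
An exhaustive pass over the 81 declared inputs shows identical outputs.
verdict: equivalent


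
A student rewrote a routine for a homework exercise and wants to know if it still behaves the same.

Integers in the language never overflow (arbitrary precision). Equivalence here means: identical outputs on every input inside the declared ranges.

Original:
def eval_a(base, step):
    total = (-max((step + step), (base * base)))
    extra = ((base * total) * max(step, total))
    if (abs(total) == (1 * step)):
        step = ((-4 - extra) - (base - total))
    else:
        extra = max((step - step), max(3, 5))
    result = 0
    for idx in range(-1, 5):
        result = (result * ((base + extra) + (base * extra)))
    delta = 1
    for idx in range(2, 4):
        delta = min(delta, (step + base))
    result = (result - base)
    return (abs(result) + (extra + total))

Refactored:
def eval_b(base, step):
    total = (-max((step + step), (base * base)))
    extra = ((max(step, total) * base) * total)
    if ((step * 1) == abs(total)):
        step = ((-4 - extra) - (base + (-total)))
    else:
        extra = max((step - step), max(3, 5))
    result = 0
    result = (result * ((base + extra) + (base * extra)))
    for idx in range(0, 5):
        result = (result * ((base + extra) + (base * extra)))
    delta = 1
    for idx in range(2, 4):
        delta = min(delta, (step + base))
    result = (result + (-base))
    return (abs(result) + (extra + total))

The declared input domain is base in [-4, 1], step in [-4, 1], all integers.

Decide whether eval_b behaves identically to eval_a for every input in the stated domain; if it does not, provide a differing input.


Comparing the listings, the differences include: arithmetic usage differs; statement counts differ; loop structure differs.
As a probe, take base=0, step=1: eval_a runs total := -2 | extra := 0 | (abs(total) == (1 * step)): false | extra := 5 | result := 0 | iter idx=-1: | result := 0 | iter idx=0: | result := 0 | iter idx=1: | result := 0 | iter idx=2: | result := 0 | iter idx=3: | result := 0 | iter idx=4: | result := 0 | delta := 1 | iter idx=2: | delta := 1 | iter idx=3: | delta := 1 | result := 0 | result 3; eval_b runs total := -2 | extra := 0 | ((step * 1) == abs(total)): false | extra := 5 | result := 0 | result := 0 | iter idx=0: | result := 0 | iter idx=1: | result := 0 | iter idx=2: | result := 0 | iter idx=3: | result := 0 | iter idx=4: | result := 0 | delta := 1 | iter idx=2: | delta := 1 | iter idx=3: | delta := 1 | result := 0 | result 3; both end at 3.
An exhaustive pass over the 36 declared inputs shows identical outputs.
verdict: equivalent


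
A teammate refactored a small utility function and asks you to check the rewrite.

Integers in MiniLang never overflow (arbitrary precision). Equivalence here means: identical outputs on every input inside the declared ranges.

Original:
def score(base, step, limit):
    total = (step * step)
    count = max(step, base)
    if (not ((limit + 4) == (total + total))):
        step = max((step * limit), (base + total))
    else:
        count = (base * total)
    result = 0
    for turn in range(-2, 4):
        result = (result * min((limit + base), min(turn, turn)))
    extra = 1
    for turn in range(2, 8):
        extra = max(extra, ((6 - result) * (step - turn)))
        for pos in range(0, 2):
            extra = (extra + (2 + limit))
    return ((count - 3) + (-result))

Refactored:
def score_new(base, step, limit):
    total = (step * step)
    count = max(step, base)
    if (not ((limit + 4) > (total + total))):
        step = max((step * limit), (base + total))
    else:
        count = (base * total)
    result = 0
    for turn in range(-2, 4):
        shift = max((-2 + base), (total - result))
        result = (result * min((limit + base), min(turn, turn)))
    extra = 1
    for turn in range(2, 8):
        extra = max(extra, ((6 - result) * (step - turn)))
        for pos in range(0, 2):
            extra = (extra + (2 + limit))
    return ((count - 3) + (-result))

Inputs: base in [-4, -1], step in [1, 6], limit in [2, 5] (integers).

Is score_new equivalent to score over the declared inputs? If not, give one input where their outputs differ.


Take base=-4, step=1, limit=2.
score: total = 1; count = 1; (not ((limit + 4) == (total + total))) -> true; step = 2; result = 0; [turn=-2]; result = 0; [turn=-1]; result = 0; [turn=0]; result = 0; [turn=1]; result = 0; [turn=2]; result = 0; [turn=3]; result = 0; extra = 1; [turn=2]; extra = 1; [pos=0]; extra = 5; [pos=1]; extra = 9; [turn=3]; extra = 9; [pos=0]; extra = 13; [pos=1]; extra = 17; [turn=4]; extra = 17; [pos=0]; extra = 21; [pos=1]; extra = 25; [turn=5]; extra = 25; [pos=0]; extra = 29; [pos=1]; extra = 33; [turn=6]; extra = 33; [pos=0]; extra = 37; [pos=1]; extra = 41; [turn=7]; extra = 41; [pos=0]; extra = 45; [pos=1]; extra = 49; return -2
score_new: total = 1; count = 1; (not ((limit + 4) > (total + total))) -> false; count = -4; result = 0; [turn=-2]; shift = 1; result = 0; [turn=-1]; shift = 1; result = 0; [turn=0]; shift = 1; result = 0; [turn=1]; shift = 1; result = 0; [turn=2]; shift = 1; result = 0; [turn=3]; shift = 1; result = 0; extra = 1; [turn=2]; extra = 1; [pos=0]; extra = 5; [pos=1]; extra = 9; [turn=3]; extra = 9; [pos=0]; extra = 13; [pos=1]; extra = 17; [turn=4]; extra = 17; [pos=0]; extra = 21; [pos=1]; extra = 25; [turn=5]; extra = 25; [pos=0]; extra = 29; [pos=1]; extra = 33; [turn=6]; extra = 33; [pos=0]; extra = 37; [pos=1]; extra = 41; [turn=7]; extra = 41; [pos=0]; extra = 45; [pos=1]; extra = 49; return -7
-2 vs -7 — the two versions disagree here.
verdict: not equivalent; witness: base=-4, step=1, limit=2


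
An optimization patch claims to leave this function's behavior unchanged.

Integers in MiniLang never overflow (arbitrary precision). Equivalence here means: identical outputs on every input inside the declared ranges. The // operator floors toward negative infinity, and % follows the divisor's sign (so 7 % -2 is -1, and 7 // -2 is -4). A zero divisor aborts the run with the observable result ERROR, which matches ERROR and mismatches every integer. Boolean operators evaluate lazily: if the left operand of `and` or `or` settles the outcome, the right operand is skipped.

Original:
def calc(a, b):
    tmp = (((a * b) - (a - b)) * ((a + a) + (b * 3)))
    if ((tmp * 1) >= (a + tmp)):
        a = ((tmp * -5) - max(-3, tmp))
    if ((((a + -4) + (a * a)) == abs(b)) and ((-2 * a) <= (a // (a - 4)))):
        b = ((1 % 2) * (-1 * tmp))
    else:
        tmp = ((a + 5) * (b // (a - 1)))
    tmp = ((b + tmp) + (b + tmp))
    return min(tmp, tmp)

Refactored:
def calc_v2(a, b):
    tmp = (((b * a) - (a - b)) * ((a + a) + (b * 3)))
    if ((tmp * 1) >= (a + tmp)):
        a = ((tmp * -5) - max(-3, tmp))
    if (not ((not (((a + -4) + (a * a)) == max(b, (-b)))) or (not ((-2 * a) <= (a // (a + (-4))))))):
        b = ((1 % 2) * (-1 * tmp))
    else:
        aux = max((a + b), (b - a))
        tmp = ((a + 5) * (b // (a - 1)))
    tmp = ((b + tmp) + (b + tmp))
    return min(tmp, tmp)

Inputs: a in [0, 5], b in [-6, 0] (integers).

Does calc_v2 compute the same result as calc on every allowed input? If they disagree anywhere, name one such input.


Comparing the listings, the differences include: arithmetic usage differs, plus statement counts differ, plus local variable names differ, plus boolean connective usage differs, plus min/max/abs usage differs.
One worked example (a=2, b=-5) — calc: tmp = 187; ((tmp * 1) >= (a + tmp)) -> false; ((((a + -4) + (a * a)) == abs(b)) and ((-2 * a) <= (a // (a - 4)))) -> false; tmp = -35; tmp = -80; return -80; calc_v2: tmp = 187; ((tmp * 1) >= (a + tmp)) -> false; (not ((not (((a + -4) + (a * a)) == max(b, (-b)))) or (not ((-2 * a) <= (a // (a + (-4))))))) -> false; aux = -3; tmp = -35; tmp = -80; return -80; agreement on -80.
Across all 42 domain points the two functions coincide.
verdict: equivalent


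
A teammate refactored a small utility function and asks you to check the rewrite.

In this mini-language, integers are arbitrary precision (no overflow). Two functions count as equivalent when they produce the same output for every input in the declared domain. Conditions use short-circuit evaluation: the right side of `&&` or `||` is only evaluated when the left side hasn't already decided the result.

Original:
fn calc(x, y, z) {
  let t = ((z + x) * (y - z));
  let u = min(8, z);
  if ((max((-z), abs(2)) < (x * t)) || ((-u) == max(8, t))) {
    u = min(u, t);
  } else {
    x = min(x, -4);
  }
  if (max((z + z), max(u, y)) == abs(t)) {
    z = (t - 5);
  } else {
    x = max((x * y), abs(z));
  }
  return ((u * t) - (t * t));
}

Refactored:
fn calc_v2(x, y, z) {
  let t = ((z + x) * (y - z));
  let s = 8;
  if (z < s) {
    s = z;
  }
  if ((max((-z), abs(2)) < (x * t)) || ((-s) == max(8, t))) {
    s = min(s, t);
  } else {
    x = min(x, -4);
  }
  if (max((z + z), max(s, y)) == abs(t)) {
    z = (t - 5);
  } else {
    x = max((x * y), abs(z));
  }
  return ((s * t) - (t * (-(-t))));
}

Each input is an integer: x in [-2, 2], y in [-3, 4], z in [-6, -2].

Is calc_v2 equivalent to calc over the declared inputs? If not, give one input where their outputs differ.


Differences: branching structure differs, plus statement counts differ, plus local variable names differ, plus comparison usage differs, plus min/max/abs usage differs — yet all 200 inputs agree.
verdict: equivalent


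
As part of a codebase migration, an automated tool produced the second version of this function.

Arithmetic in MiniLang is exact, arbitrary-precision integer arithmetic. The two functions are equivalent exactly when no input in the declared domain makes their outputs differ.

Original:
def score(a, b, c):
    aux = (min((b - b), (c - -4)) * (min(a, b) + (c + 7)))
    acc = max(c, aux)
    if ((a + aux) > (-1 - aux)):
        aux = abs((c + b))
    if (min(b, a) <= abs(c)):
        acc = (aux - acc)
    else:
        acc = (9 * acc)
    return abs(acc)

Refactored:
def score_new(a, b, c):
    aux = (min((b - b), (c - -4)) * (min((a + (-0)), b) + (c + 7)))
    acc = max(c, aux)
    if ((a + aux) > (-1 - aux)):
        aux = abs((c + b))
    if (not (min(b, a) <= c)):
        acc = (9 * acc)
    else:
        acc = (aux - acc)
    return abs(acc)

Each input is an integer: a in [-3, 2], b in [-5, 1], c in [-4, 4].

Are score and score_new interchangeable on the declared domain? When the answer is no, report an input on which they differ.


There is a counterexample at a=0, b=-3, c=-4: 7 on one side, 0 on the other.
score: aux=0, then acc=0, then ((a + aux) > (-1 - aux)) is true, then aux=7, then (min(b, a) <= abs(c)) is true, then acc=7, then returns 7
score_new: aux=0, then acc=0, then ((a + aux) > (-1 - aux)) is true, then aux=7, then (not (min(b, a) <= c)) is true, then acc=0, then returns 0
verdict: not equivalent; witness: a=0, b=-3, c=-4


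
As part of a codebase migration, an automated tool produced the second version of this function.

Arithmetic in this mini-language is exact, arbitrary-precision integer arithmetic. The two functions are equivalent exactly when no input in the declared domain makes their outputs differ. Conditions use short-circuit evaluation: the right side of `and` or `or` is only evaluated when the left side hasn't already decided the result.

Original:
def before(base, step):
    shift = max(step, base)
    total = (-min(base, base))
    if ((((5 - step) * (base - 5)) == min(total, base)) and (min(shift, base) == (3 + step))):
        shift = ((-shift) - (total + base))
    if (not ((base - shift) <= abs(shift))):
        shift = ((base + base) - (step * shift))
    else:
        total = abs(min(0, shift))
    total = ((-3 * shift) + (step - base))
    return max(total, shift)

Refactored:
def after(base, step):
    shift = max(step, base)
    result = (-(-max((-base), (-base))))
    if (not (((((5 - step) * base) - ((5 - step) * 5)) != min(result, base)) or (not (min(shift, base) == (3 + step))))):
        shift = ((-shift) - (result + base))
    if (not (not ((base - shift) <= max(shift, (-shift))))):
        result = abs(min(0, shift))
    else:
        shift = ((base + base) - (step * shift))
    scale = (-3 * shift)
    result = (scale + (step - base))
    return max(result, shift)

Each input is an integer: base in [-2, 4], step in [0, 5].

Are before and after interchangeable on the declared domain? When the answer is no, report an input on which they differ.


Changes here: arithmetic usage differs; statement counts differ; constant usage differs; local variable names differ; comparison usage differs; min/max/abs usage differs; boolean connective usage differs; the full 42-point sweep finds no disagreement.
verdict: equivalent


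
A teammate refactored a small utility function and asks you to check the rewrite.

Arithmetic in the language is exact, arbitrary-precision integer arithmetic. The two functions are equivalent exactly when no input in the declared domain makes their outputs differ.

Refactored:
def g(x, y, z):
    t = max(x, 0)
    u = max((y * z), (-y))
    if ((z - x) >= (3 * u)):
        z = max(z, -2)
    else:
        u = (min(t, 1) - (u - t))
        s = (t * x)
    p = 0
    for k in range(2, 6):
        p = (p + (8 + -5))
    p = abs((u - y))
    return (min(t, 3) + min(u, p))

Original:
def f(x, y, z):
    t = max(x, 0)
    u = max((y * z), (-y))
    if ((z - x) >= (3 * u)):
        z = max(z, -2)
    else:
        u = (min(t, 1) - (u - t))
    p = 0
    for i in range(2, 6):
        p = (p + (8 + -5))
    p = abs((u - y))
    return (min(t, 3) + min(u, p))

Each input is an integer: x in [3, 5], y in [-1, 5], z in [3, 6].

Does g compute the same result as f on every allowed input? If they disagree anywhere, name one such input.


Changes here: arithmetic usage differs, and statement counts differ, and local variable names differ; the full 84-point sweep finds no disagreement.
verdict: equivalent


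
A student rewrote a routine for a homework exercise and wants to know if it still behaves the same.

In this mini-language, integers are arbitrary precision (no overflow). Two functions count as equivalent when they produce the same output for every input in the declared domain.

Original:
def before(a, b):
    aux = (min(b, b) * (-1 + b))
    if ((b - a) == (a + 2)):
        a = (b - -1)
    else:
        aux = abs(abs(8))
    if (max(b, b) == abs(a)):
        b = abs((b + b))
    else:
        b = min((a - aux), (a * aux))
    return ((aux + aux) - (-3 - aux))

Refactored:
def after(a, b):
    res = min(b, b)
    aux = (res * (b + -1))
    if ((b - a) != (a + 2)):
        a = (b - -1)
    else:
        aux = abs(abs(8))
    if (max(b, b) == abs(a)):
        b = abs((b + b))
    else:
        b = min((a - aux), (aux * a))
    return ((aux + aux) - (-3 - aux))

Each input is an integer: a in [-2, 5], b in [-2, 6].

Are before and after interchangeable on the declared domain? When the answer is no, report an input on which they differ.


The rewrite breaks on a=-2, b=-2, where the results are 21 and 27.
before: aux := 6 | ((b - a) == (a + 2)): true | a := -1 | (max(b, b) == abs(a)): false | b := -7 | result 21
after: res := -2 | aux := 6 | ((b - a) != (a + 2)): false | aux := 8 | (max(b, b) == abs(a)): false | b := -16 | result 27
verdict: not equivalent; witness: a=-2, b=-2


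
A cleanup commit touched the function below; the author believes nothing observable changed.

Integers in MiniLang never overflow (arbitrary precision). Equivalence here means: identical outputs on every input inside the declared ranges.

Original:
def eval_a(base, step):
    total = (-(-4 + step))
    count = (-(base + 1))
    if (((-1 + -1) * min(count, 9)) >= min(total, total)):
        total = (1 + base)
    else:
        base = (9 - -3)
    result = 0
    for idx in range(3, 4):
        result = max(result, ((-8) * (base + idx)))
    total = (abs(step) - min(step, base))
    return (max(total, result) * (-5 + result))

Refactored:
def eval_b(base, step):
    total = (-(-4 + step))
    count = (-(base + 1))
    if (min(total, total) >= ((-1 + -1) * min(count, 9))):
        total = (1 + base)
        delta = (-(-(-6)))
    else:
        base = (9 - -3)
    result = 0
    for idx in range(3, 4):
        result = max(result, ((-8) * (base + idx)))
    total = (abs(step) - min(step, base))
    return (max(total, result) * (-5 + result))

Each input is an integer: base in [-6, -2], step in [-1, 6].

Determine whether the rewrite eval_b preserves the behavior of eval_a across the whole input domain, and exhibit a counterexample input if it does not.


At base=-6, step=-1: eval_a gives -10, eval_b gives 456.
verdict: not equivalent; witness: base=-6, step=-1


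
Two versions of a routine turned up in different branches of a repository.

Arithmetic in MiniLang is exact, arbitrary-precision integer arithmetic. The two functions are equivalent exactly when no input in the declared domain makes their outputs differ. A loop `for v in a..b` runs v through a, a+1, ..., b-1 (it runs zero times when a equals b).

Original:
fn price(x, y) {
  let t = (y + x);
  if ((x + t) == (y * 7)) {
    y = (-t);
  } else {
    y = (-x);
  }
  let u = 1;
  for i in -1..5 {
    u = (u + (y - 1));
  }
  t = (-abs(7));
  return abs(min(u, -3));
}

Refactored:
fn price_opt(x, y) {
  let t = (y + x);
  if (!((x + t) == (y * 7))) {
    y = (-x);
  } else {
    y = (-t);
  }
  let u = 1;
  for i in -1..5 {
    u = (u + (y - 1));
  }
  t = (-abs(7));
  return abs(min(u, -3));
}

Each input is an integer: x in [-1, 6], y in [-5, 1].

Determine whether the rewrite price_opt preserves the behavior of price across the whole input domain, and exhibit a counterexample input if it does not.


Changes here: boolean connective usage differs; the full 56-point sweep finds no disagreement.
verdict: equivalent


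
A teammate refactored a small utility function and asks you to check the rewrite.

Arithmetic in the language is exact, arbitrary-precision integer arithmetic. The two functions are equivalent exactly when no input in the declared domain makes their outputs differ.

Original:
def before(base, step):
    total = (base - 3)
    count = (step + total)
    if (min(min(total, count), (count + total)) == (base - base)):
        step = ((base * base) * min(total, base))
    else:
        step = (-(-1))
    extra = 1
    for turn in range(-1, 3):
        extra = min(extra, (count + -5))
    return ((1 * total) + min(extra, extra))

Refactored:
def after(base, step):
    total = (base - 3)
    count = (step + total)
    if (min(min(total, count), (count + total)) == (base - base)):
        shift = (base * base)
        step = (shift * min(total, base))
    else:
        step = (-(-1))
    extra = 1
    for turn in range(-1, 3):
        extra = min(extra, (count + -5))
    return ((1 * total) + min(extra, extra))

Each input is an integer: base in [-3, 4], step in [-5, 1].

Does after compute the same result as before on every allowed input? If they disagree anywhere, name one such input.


Behavior is preserved: although statement counts differ; and local variable names differ, the outputs never diverge.
Spot check at base=3, step=-3 — before: total = 0; count = -3; (min(min(total, count), (count + total)) == (base - base)) -> false; step = 1; extra = 1; [turn=-1]; extra = -8; [turn=0]; extra = -8; [turn=1]; extra = -8; [turn=2]; extra = -8; return -8. after: total = 0; count = -3; (min(min(total, count), (count + total)) == (base - base)) -> false; step = 1; extra = 1; [turn=-1]; extra = -8; [turn=0]; extra = -8; [turn=1]; extra = -8; [turn=2]; extra = -8; return -8. Both give -8.
Every one of the 56 inputs gives matching results.
verdict: equivalent


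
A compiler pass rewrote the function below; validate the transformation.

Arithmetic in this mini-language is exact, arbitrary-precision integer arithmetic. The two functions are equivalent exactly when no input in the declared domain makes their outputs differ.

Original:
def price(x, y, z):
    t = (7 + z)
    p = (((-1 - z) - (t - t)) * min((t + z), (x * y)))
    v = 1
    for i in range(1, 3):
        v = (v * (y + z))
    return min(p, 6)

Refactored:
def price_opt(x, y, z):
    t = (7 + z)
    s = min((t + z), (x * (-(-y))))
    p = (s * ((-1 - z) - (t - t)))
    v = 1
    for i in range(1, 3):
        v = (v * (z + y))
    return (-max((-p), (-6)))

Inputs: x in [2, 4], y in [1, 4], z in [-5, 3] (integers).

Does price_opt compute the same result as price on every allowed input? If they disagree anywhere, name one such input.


The two versions differ — the changes include local variable names differ, statement counts differ, min/max/abs usage differs.
One worked example (x=3, y=1, z=-3) — price: t := 4 | p := 2 | v := 1 | iter i=1: | v := -2 | iter i=2: | v := 4 | result 2; price_opt: t := 4 | s := 1 | p := 2 | v := 1 | iter i=1: | v := -2 | iter i=2: | v := 4 | result 2; agreement on 2.
Every one of the 108 inputs gives matching results.
verdict: equivalent


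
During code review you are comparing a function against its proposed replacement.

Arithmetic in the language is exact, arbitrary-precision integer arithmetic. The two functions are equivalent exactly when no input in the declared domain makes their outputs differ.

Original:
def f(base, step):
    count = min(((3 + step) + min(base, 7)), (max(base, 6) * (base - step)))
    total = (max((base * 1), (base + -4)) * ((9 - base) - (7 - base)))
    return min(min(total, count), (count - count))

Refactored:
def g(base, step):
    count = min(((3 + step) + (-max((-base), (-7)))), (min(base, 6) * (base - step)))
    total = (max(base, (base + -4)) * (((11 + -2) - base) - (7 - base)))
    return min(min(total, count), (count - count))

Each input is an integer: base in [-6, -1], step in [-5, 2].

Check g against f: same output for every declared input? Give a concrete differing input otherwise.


Evaluate both at base=-6, step=-3.
f: count=-18, then total=-12, then returns -18
g: count=-6, then total=-12, then returns -12
-18 and -12 differ, so these are not the same function on this domain.
verdict: not equivalent; witness: base=-6, step=-3
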